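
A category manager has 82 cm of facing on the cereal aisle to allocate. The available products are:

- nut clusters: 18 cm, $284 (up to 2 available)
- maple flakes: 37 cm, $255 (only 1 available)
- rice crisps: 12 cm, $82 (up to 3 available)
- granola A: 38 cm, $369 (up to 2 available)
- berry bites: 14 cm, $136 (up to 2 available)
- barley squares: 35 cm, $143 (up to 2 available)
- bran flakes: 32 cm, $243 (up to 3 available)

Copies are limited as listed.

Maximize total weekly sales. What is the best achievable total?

947

By weekly sales per cm: nut clusters 15.78, berry bites 9.71, granola A 9.71, bran flakes 7.59 lead.
The ratio heuristic lands on 2×nut clusters + rice crisps + 2×berry bites (922) but leaves 6 cm idle.
Replace rice crisps and berry bites with bran flakes: the trade gains 25 net, giving 947 at 82 cm.
No other feasible combination exceeds 947.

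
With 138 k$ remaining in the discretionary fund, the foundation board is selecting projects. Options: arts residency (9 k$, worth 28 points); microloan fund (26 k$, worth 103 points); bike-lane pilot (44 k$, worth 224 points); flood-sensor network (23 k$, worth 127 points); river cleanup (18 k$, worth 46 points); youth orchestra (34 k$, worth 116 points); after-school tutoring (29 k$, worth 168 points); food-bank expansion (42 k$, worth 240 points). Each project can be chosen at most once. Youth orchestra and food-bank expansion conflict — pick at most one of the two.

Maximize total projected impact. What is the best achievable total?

Ranking by ratio (projected impact/k$): after-school tutoring 5.79, food-bank expansion 5.71, flood-sensor network 5.52, bike-lane pilot 5.09.
The ratio ordering already packs tightly: bike-lane pilot + flood-sensor network + after-school tutoring + food-bank expansion, 138 k$, 759.
An exhaustive check of the 256 subsets confirms 759.

759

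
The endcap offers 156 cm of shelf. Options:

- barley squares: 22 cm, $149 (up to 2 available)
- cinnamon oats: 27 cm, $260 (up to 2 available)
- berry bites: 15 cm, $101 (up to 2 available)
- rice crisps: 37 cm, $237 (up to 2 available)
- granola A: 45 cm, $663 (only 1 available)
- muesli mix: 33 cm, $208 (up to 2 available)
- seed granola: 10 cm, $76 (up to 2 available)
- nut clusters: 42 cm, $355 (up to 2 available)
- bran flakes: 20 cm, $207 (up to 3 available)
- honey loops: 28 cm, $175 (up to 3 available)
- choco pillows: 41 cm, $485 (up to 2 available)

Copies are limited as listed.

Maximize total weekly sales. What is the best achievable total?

1893

The ratio heuristic lands on granola A + bran flakes + 2×choco pillows (1840) but leaves 9 cm idle.
Dropping bran flakes frees 20 cm; slotting in cinnamon oats (27 cm) lifts the total to 1893 at 154 cm.
The spare 2 cm is too small for any remaining product, and no exchange beats 1893.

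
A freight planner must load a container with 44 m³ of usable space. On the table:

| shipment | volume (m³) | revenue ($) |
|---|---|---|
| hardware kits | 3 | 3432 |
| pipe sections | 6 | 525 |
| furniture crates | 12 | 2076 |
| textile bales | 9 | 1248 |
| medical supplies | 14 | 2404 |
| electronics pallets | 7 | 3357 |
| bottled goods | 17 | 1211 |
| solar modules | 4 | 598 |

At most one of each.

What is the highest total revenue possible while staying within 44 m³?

11867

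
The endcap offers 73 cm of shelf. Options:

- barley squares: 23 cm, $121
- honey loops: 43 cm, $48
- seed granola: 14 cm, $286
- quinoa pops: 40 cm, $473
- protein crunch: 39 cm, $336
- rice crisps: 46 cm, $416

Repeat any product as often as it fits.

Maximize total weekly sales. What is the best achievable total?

1430

Taking 5×seed granola: 70 cm used, 1430 in weekly sales.
No other feasible combination exceeds 1430.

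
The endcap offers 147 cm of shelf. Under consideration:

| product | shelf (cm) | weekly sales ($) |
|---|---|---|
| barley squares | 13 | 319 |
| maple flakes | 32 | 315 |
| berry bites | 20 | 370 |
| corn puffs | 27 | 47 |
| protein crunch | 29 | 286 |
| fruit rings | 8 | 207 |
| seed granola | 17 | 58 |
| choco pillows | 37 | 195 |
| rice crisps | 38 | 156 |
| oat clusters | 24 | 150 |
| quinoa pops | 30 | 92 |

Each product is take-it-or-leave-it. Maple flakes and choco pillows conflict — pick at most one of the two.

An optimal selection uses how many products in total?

7

The maximum weekly sales within 147 cm is 1705.
barley squares + maple flakes + berry bites + protein crunch + fruit rings + seed granola + oat clusters hits 1705 at 143 cm.
All optima have 7 products.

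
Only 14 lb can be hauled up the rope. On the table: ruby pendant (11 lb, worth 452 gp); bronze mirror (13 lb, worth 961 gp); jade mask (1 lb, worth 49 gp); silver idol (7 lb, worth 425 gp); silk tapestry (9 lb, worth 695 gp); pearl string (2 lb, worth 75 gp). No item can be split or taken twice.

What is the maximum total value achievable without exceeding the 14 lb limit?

Taking the top-ratio items first gives jade mask + silk tapestry + pearl string for 819 (12 lb).
Dropping silk tapestry and pearl string frees 11 lb; slotting in bronze mirror (13 lb) lifts the total to 1010 at 14 lb.
Runner-up bronze mirror tops out at 961.

1010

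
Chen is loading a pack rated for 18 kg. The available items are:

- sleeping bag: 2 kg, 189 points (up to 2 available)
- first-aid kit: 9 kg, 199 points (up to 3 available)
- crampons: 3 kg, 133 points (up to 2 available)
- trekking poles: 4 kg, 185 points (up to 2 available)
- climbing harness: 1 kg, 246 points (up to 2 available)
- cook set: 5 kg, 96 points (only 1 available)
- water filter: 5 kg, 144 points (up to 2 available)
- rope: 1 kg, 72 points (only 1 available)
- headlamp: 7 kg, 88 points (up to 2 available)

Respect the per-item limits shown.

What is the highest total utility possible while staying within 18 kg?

Density check — climbing harness 246.00, sleeping bag 94.50, rope 72.00 are the best per kg.
Taking 2×sleeping bag + crampons + 2×trekking poles + 2×climbing harness + rope: 18 kg used, 1445 in utility.
Nothing else within 18 kg beats 1445.

1445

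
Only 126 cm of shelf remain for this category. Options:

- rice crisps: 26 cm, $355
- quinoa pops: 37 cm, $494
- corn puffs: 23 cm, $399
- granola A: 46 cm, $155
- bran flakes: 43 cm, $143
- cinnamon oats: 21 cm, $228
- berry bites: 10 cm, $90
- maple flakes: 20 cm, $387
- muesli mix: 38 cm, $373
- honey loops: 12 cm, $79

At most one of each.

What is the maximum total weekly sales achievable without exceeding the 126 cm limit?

1725

Best packing: rice crisps + quinoa pops + corn puffs + berry bites + maple flakes — 116 cm, 1725 total.
Runner-up rice crisps + quinoa pops + corn puffs + maple flakes + honey loops tops out at 1714.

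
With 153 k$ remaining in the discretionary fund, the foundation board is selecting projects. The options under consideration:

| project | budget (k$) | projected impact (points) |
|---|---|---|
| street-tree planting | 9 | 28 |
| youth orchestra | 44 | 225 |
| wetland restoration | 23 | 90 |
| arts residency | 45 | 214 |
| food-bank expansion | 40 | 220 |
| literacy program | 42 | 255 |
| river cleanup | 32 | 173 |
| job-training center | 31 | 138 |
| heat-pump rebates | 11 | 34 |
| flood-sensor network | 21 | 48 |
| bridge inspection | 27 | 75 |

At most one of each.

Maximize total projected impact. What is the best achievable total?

Greedy by ratio would take food-bank expansion + literacy program + river cleanup + job-training center: 145 k$ used, total 786.
Dropping food-bank expansion frees 40 k$; slotting in youth orchestra (44 k$) lifts the total to 791 at 149 k$.
Every other selection either busts 153 k$ or fails to beat 791.

791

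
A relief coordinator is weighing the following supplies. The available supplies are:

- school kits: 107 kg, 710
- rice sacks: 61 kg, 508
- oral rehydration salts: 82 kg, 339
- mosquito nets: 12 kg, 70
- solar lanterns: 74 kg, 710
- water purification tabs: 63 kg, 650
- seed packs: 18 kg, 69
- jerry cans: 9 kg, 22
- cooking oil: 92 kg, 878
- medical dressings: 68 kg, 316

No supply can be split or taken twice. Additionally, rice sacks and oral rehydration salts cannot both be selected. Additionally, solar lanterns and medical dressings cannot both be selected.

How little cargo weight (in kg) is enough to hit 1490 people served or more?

155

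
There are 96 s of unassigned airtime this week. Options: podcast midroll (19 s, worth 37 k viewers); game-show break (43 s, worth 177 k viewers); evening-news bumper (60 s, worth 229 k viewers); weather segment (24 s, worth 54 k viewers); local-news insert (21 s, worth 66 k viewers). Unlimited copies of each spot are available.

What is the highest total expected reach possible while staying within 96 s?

354

The ratio ordering already packs tightly: 2×game-show break, 86 s, 354.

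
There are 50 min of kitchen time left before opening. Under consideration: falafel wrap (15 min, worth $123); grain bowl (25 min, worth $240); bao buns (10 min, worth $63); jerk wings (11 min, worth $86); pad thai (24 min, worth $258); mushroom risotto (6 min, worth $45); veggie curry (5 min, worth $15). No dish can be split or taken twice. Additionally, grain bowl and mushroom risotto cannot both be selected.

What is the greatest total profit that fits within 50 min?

Taking grain bowl + pad thai: 49 min used, 498 in profit.
No other feasible combination exceeds 498.

498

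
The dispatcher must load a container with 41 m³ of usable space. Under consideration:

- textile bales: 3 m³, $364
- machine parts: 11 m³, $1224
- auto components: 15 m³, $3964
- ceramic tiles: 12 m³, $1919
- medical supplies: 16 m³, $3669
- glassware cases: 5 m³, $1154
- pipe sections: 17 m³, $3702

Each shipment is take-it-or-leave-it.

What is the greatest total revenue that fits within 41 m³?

9184

A density-first pass picks textile bales + auto components + medical supplies + glassware cases — 9151 at 39 m³.
The 16 m³ tied up in medical supplies is better spent on pipe sections — total rises to 9184 (40 m³).
The closest alternative, textile bales + auto components + medical supplies + glassware cases, reaches only 9151.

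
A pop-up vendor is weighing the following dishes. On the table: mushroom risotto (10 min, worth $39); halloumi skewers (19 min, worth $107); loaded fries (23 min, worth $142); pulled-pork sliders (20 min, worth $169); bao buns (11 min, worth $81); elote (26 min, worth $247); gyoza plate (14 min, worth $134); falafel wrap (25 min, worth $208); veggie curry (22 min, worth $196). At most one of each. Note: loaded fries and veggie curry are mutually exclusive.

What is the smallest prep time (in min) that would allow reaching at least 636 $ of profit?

Look for the lowest-prep combination reaching 636.
bao buns + elote + gyoza plate + veggie curry: 658 profit at 73 min.
Any bundle with less than 73 min falls short of 636.

73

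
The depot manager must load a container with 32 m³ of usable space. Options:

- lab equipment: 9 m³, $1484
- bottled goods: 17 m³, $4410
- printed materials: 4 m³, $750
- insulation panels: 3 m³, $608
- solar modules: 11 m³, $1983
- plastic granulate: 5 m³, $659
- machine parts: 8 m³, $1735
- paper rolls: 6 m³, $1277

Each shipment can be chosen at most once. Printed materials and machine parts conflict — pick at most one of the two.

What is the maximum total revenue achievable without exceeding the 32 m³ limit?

The ratio ordering already packs tightly: bottled goods + machine parts + paper rolls, 31 m³, 7422.

7422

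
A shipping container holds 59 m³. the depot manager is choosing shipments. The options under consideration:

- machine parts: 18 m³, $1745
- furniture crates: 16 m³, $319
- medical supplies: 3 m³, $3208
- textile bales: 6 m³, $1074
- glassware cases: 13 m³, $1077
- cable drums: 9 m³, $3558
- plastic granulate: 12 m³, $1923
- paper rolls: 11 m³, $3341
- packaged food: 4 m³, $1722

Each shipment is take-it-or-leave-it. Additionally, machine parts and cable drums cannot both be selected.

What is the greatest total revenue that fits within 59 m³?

15903

Taking medical supplies + textile bales + glassware cases + cable drums + plastic granulate + paper rolls + packaged food: 58 m³ used, 15903 in revenue.
That's the maximum — no feasible swap from here does better than 15903.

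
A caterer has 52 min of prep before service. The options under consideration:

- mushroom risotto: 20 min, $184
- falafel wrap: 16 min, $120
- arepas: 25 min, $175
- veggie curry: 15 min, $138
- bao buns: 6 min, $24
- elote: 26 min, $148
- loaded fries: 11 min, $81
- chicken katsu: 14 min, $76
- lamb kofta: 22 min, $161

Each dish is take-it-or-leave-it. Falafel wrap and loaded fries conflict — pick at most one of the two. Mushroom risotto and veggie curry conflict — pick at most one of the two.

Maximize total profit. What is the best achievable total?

394

Arepas + veggie curry + loaded fries uses 51 of the 52 min and totals 394.
No other feasible combination exceeds 394.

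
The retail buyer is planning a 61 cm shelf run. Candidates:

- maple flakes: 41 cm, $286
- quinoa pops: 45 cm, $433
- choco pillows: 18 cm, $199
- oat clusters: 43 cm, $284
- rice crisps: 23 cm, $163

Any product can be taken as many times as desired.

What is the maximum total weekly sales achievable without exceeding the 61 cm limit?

597

3×choco pillows uses 54 of the 61 cm and totals 597.
The spare 7 cm is too small for any remaining product, and no exchange beats 597.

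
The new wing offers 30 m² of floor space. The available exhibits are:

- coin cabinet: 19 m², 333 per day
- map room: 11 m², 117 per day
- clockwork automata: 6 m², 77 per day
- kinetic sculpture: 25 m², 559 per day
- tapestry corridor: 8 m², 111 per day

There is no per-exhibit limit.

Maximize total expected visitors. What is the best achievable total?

559

Taking kinetic sculpture: 25 m² used, 559 in expected visitors.
No other feasible combination exceeds 559.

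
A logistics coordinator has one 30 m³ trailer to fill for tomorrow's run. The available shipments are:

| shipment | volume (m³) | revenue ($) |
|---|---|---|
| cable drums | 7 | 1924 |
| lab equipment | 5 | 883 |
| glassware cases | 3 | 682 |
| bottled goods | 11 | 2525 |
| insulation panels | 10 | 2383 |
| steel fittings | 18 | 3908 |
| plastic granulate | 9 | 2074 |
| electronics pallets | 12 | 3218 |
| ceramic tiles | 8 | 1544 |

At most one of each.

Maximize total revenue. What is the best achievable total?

A density-first pass picks cable drums + insulation panels + electronics pallets — 7525 at 29 m³.
Dropping insulation panels frees 10 m³; slotting in bottled goods (11 m³) lifts the total to 7667 at 30 m³.

7667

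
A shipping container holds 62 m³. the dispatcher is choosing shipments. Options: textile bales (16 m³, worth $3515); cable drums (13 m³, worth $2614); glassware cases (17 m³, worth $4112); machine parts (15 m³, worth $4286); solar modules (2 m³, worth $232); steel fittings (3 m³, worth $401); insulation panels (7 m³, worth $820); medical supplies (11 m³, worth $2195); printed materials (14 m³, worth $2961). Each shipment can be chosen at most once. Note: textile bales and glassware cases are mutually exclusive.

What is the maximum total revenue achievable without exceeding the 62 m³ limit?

Density check — machine parts 285.73, glassware cases 241.88, textile bales 219.69, printed materials 211.50 are the best per m³.
Best packing: cable drums + glassware cases + machine parts + steel fittings + printed materials — 62 m³, 14374 total.
Runner-up cable drums + glassware cases + machine parts + solar modules + printed materials tops out at 14205.

14374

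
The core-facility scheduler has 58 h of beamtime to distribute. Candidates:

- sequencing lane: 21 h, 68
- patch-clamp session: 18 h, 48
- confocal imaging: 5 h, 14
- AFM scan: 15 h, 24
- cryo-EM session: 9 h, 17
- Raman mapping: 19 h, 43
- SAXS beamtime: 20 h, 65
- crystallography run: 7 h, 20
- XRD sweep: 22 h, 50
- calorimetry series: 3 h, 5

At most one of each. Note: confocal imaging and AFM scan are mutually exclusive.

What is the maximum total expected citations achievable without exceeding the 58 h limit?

172

Density check — SAXS beamtime 3.25, sequencing lane 3.24, crystallography run 2.86 are the best per h.
Taking sequencing lane + confocal imaging + SAXS beamtime + crystallography run + calorimetry series: 56 h used, 172 in expected citations.
No other feasible combination exceeds 172.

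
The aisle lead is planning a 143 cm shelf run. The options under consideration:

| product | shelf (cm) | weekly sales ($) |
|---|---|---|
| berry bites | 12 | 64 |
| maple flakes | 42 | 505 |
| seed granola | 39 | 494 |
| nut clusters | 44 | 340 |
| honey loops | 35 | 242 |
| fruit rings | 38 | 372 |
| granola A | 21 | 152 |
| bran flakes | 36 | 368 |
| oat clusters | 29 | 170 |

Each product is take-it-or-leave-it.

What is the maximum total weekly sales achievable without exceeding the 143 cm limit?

Ranking by ratio (weekly sales/cm): seed granola 12.67, maple flakes 12.02, bran flakes 10.22, fruit rings 9.79.
Greedy by ratio would take maple flakes + seed granola + granola A + bran flakes: 138 cm used, total 1519.
The 36 cm tied up in bran flakes is better spent on fruit rings — total rises to 1523 (140 cm).
Runner-up maple flakes + seed granola + granola A + bran flakes tops out at 1519.

1523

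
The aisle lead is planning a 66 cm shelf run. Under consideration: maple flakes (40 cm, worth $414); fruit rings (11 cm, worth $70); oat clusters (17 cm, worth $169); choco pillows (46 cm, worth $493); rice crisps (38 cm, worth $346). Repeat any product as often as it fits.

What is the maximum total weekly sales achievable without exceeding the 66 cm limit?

662

Oat clusters + choco pillows uses 63 of the 66 cm and totals 662.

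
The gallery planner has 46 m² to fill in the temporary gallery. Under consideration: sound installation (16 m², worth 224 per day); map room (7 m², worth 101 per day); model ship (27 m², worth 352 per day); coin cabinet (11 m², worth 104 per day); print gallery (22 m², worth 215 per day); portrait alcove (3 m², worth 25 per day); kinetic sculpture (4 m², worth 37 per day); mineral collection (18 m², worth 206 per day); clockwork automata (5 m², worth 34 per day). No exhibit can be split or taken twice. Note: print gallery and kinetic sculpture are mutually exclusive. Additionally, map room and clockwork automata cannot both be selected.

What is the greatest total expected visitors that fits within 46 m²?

Density check — map room 14.43, sound installation 14.00, model ship 13.04, mineral collection 11.44 are the best per m².
Taking the top-ratio exhibits first gives sound installation + map room + kinetic sculpture + mineral collection for 568 (45 m²).
Reworking the packing: sound installation + model ship + portrait alcove uses 46 m² and improves the total to 601.
Runner-up sound installation + model ship tops out at 576.

601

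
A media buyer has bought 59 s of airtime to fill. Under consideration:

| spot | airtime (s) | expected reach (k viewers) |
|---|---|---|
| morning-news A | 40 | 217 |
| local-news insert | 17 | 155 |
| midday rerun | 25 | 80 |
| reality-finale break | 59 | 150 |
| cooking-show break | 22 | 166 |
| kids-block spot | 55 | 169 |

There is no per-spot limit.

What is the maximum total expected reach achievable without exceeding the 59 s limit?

Density check — local-news insert 9.12, cooking-show break 7.55, morning-news A 5.42, midday rerun 3.20 are the best per s.
Filling by ratio: 3×local-news insert for 465, with 8 s left unused.
Dropping local-news insert frees 17 s; slotting in cooking-show break (22 s) lifts the total to 476 at 56 s.
That's the maximum — no swap from here does better than 476.

476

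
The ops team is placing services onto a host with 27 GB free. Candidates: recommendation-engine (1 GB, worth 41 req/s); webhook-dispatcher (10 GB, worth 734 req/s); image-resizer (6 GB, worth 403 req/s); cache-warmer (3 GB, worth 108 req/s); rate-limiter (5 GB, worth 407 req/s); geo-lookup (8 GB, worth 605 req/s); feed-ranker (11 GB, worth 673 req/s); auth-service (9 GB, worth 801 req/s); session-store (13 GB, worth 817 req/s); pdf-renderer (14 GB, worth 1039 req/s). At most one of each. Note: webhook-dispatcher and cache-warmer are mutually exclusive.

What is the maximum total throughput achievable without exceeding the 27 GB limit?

Filling by ratio: recommendation-engine + cache-warmer + rate-limiter + geo-lookup + auth-service for 1962, with 1 GB left unused.
The 9 GB tied up in recommendation-engine and cache-warmer and rate-limiter is better spent on webhook-dispatcher — total rises to 2140 (27 GB).

2140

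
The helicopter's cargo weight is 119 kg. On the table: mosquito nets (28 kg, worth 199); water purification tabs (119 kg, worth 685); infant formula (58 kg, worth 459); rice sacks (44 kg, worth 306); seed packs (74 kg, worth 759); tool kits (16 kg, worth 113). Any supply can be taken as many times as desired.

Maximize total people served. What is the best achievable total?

Taking mosquito nets + seed packs + tool kits: 118 kg used, 1071 in people served.
Nothing else within 119 kg beats 1071.

1071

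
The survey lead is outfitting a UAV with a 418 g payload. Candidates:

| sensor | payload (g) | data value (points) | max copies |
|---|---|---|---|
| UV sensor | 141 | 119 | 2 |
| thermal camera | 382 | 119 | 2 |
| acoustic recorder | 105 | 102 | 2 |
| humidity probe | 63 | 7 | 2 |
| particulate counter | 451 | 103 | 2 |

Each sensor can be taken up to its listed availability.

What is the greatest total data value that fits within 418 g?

340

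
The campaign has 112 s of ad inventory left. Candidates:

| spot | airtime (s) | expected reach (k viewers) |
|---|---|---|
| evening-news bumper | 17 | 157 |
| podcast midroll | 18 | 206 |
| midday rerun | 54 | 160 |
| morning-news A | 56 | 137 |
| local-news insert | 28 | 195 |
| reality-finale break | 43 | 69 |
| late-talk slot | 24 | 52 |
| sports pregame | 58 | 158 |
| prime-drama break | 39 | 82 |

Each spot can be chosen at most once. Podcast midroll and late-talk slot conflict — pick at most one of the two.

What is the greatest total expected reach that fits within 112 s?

Evening-news bumper + podcast midroll + local-news insert + prime-drama break uses 102 of the 112 s and totals 640.
Next best is evening-news bumper + podcast midroll + local-news insert + reality-finale break at 627 (106 s) — short by 13.

640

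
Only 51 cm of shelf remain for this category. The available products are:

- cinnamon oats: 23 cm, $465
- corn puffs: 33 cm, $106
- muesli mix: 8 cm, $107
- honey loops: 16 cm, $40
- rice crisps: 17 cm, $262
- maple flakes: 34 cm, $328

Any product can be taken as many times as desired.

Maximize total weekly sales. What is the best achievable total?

2×cinnamon oats uses 46 of the 51 cm and totals 930.

930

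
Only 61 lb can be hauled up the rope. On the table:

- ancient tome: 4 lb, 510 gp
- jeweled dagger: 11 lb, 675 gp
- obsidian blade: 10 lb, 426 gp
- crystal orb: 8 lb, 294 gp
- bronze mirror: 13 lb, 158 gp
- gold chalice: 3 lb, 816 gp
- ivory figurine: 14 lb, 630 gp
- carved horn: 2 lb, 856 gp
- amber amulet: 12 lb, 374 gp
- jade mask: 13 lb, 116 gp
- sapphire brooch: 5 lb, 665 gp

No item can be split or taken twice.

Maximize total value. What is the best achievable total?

4952

Taking the top-ratio items first gives ancient tome + jeweled dagger + obsidian blade + crystal orb + gold chalice + ivory figurine + carved horn + sapphire brooch for 4872 (57 lb).
The 8 lb tied up in crystal orb is better spent on amber amulet — total rises to 4952 (61 lb).
Runner-up ancient tome + jeweled dagger + obsidian blade + crystal orb + gold chalice + ivory figurine + carved horn + sapphire brooch tops out at 4872.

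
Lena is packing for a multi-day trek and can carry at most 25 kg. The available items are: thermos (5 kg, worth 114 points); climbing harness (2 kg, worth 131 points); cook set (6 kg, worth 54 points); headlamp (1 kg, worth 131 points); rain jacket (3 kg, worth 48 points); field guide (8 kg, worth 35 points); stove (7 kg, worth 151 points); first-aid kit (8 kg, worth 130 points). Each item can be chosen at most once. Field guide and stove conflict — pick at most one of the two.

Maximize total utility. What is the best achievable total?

657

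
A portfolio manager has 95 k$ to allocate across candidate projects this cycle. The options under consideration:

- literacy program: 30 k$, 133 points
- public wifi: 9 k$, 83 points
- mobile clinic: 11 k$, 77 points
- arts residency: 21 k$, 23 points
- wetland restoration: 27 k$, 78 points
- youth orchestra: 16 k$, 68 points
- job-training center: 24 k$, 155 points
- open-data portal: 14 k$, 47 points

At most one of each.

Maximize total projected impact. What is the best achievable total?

516

Taking literacy program + public wifi + mobile clinic + youth orchestra + job-training center: 90 k$ used, 516 in projected impact.
Next best is literacy program + public wifi + mobile clinic + job-training center + open-data portal at 495 (88 k$) — short by 21.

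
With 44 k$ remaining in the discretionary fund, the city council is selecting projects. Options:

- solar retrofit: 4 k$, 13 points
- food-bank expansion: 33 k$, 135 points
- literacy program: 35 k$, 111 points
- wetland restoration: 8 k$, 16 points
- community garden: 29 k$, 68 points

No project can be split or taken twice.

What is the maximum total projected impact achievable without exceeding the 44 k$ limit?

151

Filling by ratio: solar retrofit + food-bank expansion for 148, with 7 k$ left unused.
Dropping solar retrofit frees 4 k$; slotting in wetland restoration (8 k$) lifts the total to 151 at 41 k$.
An exhaustive check of the 32 subsets confirms 151.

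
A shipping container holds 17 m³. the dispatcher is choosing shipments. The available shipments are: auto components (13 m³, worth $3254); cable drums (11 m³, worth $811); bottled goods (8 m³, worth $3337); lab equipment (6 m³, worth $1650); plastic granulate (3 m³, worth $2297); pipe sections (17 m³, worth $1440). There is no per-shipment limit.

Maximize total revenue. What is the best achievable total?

5×plastic granulate uses 15 of the 17 m³ and totals 11485.
No other feasible combination exceeds 11485.

11485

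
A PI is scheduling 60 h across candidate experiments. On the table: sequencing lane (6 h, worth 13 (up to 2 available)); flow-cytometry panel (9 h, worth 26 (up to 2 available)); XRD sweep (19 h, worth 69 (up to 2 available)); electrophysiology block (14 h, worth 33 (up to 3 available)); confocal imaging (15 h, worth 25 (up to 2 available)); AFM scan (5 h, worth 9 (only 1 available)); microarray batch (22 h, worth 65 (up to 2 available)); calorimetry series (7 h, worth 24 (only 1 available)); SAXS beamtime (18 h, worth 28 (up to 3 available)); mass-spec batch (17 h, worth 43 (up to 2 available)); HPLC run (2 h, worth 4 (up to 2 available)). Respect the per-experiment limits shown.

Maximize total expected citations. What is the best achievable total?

203

By expected citations per h: XRD sweep 3.63, calorimetry series 3.43, microarray batch 2.95, flow-cytometry panel 2.89 lead.
Greedy by ratio would take sequencing lane + flow-cytometry panel + 2×XRD sweep + calorimetry series: 60 h used, total 201.
The 22 h tied up in sequencing lane and flow-cytometry panel and calorimetry series is better spent on microarray batch — total rises to 203 (60 h).
That's the maximum — no swap from here does better than 203.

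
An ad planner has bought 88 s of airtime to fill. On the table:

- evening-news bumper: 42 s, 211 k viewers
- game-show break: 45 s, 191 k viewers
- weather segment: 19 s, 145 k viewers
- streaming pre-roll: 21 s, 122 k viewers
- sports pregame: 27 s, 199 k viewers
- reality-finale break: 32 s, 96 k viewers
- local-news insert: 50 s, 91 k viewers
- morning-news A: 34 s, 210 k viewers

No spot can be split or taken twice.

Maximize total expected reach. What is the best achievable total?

555

Ranking by ratio (expected reach/s): weather segment 7.63, sports pregame 7.37, morning-news A 6.18.
Greedy by ratio would take weather segment + sports pregame + morning-news A: 80 s used, total 554.
The 34 s tied up in morning-news A is better spent on evening-news bumper — total rises to 555 (88 s).
No other feasible combination exceeds 555.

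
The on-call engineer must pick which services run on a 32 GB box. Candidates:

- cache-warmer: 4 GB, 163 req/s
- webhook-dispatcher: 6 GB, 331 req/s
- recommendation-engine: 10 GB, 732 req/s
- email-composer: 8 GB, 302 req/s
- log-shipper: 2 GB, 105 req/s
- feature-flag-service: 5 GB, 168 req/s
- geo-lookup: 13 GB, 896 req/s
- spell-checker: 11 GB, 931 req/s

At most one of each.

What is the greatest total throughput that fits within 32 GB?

The ratio heuristic lands on webhook-dispatcher + recommendation-engine + log-shipper + spell-checker (2099) but leaves 3 GB idle.
Replace recommendation-engine with geo-lookup: the trade gains 164 net, giving 2263 at 32 GB.
Runner-up webhook-dispatcher + recommendation-engine + feature-flag-service + spell-checker tops out at 2162.

2263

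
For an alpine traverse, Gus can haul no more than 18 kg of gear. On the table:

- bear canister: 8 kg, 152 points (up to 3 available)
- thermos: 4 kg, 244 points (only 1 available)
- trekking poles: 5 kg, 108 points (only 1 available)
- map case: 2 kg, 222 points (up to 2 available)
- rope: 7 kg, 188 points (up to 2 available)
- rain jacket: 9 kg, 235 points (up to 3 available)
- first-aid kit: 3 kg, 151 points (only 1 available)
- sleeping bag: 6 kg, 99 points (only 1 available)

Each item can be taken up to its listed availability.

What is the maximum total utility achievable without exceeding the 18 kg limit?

1027

Density check — map case 111.00, thermos 61.00, first-aid kit 50.33 are the best per kg.
The ratio ordering already packs tightly: thermos + 2×map case + rope + first-aid kit, 18 kg, 1027.
That's the maximum — no swap from here does better than 1027.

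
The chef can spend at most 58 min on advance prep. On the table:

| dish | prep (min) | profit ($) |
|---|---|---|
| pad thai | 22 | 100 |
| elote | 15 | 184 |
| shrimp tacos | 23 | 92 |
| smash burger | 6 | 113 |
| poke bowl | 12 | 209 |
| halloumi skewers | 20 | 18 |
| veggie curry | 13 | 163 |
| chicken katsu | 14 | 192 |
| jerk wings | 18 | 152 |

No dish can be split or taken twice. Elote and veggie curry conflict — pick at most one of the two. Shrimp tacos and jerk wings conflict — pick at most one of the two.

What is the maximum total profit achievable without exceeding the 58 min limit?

Greedy by ratio would take smash burger + poke bowl + veggie curry + chicken katsu: 45 min used, total 677.
Replace smash burger with jerk wings: the trade gains 39 net, giving 716 at 57 min.
The closest alternative, elote + smash burger + poke bowl + chicken katsu, reaches only 698.

716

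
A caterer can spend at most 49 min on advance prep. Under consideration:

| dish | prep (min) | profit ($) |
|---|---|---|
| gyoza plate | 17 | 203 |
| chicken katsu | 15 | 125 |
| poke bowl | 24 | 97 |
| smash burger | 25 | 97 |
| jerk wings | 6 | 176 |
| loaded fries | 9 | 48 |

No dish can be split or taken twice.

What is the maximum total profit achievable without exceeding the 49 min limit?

Density check — jerk wings 29.33, gyoza plate 11.94, chicken katsu 8.33 are the best per min.
The ratio ordering already packs tightly: gyoza plate + chicken katsu + jerk wings + loaded fries, 47 min, 552.
Nothing else within 49 min beats 552.

552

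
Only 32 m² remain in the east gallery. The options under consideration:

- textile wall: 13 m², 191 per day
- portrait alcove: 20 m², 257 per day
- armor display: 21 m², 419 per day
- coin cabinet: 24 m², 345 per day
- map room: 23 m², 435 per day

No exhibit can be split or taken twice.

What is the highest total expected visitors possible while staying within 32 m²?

Filling by ratio: armor display for 419, with 11 m² left unused.
Replace armor display with map room: the trade gains 16 net, giving 435 at 23 m².
The closest alternative, armor display, reaches only 419.

435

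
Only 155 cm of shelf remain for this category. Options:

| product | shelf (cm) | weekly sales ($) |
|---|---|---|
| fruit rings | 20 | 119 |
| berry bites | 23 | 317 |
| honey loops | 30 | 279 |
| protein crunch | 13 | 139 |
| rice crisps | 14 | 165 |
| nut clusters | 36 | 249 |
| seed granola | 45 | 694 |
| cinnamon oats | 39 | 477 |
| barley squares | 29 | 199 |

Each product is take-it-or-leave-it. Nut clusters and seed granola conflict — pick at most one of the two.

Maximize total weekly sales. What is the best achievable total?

1932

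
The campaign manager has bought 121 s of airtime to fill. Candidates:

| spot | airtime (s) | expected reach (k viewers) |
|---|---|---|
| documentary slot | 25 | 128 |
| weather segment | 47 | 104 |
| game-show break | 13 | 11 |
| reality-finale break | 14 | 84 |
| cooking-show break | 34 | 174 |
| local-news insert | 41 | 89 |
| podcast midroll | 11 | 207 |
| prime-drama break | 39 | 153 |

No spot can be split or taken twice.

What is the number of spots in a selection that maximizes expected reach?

The maximum expected reach within 121 s is 662.
documentary slot + cooking-show break + podcast midroll + prime-drama break hits 662 at 109 s.
All optima have 4 spots.

4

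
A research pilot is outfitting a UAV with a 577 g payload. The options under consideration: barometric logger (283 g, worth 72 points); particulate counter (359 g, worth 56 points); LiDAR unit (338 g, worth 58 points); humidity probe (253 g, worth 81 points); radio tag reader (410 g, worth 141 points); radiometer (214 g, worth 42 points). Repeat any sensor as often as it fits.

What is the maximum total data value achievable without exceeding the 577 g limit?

162

By data value per g: radio tag reader 0.34, humidity probe 0.32, barometric logger 0.25, radiometer 0.20 lead.
Filling by ratio: radio tag reader for 141, with 167 g left unused.
Dropping radio tag reader frees 410 g; slotting in 2×humidity probe (506 g) lifts the total to 162 at 506 g.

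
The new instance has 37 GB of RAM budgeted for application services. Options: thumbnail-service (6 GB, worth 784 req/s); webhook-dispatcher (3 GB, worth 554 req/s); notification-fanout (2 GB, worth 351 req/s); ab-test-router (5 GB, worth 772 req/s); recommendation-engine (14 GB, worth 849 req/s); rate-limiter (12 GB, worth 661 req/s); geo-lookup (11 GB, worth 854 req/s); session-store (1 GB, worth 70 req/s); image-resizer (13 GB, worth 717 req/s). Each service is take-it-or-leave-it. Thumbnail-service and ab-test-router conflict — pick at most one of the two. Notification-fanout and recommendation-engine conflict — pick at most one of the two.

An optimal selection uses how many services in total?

The maximum throughput within 37 GB is 3330.
thumbnail-service + webhook-dispatcher + notification-fanout + geo-lookup + session-store + image-resizer hits 3330 at 36 GB.
All optima have 6 services.

6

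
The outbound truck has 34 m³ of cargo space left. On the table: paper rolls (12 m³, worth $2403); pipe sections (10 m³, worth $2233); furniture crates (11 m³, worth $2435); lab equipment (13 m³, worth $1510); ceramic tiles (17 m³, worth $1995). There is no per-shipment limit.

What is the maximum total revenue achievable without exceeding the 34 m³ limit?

7305

A density-first pass picks 3×pipe sections — 6699 at 30 m³.
Dropping 3×pipe sections frees 30 m³; slotting in 3×furniture crates (33 m³) lifts the total to 7305 at 33 m³.
The spare 1 m³ is too small for any remaining shipment, and no exchange beats 7305.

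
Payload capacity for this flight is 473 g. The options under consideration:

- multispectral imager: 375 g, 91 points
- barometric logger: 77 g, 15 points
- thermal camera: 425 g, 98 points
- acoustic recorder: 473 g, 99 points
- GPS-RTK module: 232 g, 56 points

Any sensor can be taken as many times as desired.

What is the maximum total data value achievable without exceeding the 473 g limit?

112

Filling by ratio: multispectral imager + barometric logger for 106, with 21 g left unused.
The 452 g tied up in multispectral imager and barometric logger is better spent on 2×GPS-RTK module — total rises to 112 (464 g).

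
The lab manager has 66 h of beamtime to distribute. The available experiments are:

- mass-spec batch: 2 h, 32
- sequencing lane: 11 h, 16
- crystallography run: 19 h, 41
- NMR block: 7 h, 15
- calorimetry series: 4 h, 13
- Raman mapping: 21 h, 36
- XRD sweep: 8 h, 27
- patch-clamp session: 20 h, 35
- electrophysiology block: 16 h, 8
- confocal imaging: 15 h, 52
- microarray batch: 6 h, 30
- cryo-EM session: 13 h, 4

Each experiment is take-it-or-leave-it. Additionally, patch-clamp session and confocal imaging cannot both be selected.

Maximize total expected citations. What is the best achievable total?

211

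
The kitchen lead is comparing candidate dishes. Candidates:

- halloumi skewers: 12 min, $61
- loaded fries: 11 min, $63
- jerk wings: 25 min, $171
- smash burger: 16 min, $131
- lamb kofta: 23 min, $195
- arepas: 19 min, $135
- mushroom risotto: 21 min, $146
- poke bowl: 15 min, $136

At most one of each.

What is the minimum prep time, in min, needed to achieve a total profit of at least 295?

Minimise min subject to total profit ≥ 295.
lamb kofta + poke bowl: 331 profit at 38 min.
Below 38 min the best achievable stays under 295.

38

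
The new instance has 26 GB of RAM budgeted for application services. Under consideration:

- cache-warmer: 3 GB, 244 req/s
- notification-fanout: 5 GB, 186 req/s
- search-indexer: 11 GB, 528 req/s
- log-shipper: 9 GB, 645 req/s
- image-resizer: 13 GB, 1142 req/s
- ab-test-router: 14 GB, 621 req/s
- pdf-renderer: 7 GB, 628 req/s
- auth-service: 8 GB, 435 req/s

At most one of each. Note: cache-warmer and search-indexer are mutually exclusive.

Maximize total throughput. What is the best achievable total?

2031

The ratio heuristic lands on cache-warmer + image-resizer + pdf-renderer (2014) but leaves 3 GB idle.
Dropping pdf-renderer frees 7 GB; slotting in log-shipper (9 GB) lifts the total to 2031 at 25 GB.
That's the maximum — no feasible swap from here does better than 2031.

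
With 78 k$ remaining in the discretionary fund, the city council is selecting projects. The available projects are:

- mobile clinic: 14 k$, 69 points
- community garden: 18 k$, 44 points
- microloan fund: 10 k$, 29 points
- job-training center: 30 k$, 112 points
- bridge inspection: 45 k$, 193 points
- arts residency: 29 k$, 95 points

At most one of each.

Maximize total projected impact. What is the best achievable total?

Density check — mobile clinic 4.93, bridge inspection 4.29, job-training center 3.73, arts residency 3.28 are the best per k$.
Filling by ratio: mobile clinic + microloan fund + bridge inspection for 291, with 9 k$ left unused.
Replace microloan fund with community garden: the trade gains 15 net, giving 306 at 77 k$.

306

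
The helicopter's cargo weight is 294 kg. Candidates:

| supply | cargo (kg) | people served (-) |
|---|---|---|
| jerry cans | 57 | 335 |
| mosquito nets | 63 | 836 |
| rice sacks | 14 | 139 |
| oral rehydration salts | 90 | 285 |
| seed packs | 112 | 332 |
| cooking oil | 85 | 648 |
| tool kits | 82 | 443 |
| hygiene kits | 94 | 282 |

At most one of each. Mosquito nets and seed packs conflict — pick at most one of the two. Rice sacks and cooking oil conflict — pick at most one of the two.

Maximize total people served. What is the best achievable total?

2262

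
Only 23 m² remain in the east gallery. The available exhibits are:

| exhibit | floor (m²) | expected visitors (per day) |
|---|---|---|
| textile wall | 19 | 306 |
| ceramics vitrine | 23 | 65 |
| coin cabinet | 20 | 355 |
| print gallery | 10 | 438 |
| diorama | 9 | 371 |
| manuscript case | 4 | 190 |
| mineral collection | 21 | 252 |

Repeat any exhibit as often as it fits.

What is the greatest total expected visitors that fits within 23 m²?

1008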